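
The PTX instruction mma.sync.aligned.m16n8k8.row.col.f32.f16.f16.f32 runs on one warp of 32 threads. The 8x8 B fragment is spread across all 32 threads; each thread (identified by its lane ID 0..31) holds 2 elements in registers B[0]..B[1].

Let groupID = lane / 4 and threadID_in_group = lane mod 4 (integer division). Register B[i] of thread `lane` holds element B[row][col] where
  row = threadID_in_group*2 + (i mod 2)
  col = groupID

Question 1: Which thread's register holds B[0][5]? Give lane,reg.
c:5=>grp=5  r:0=>tig=0,lo=0
L=5*4+0=20  i=0=0

20,0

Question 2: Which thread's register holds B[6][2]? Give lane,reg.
c: 2->gid=2  r: 6->tid=3,i&1=0
L=2*4+3=11  i=0=0

11,0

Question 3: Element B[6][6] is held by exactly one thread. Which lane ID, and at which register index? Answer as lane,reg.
27,0

c:6=>grp=6  r:6=>tig=3,lo=0
L=6*4+3=27  i=0=0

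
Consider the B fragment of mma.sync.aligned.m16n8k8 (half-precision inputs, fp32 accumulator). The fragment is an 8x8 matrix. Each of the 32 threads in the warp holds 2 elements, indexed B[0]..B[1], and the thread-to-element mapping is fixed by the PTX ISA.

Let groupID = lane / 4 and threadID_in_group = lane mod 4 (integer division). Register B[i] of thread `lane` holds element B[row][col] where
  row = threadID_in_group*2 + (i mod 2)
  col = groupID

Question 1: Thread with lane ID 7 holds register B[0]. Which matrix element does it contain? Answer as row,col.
6,1

L=7=>grp=7>>2=1, tig=7&3=3
[0]=>row 3·2+0=6  col grp=1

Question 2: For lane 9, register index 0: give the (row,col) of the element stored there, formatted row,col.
2,2

9: gid=2,tid=1
[0] (1*2+0,2) = (2,2)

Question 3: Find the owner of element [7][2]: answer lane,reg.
11,1

c: 2->gid=2  r: 7->tid=3,i&1=1
L=2*4+3=11  i=1=1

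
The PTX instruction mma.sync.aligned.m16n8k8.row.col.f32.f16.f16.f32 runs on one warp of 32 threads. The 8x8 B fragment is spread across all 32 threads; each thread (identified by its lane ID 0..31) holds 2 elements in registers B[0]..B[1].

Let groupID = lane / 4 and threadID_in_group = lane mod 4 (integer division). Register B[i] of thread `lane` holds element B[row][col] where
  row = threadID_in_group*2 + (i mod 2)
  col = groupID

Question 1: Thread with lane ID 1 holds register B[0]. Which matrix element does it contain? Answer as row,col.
lane 1->1/4=0, 1 mod 4=1
i=0  r:2·1+0->2  c:0

2,0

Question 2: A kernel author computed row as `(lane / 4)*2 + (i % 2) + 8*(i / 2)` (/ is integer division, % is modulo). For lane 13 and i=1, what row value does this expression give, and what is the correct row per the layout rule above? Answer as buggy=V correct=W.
`(lane / 4)*2 + (i % 2) + 8*(i / 2)`[13,1]→7
lane 13→13/4=3, 13 mod 4=1
i=1  r:2·1+1→3  c:3
row: 7 vs 3

buggy=7 correct=3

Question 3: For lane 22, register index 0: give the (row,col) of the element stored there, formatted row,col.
4,5

lane 22: grp=5 (22/4), tig=2 (22%4)
i=0: r=2*2+0=4, c=grp=5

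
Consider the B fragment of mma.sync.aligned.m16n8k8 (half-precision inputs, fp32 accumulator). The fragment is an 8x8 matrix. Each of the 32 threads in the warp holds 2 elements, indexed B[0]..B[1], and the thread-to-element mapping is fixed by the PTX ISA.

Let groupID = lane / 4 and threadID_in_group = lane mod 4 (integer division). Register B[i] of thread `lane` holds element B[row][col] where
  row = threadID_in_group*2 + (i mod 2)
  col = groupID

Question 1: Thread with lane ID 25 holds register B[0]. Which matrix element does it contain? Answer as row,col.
25: gid=6,tid=1
[0] (1*2+0,6) = (2,6)

2,6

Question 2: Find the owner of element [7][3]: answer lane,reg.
c:3=>grp=3  r:7=>tig=3,lo=1
L=3*4+3=15  i=1=1

15,1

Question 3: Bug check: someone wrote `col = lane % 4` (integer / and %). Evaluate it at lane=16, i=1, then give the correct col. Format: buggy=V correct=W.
`lane % 4`[16,1]⇒0
L=16⇒gr=16>>2=4, th=16&3=0
[1]⇒row 0·2+1=1  col gr=4
col: 0 vs 4

buggy=0 correct=4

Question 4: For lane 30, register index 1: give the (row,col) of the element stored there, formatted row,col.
5,7

30: g=7,t=2
[1] (2*2+1,7) = (5,7)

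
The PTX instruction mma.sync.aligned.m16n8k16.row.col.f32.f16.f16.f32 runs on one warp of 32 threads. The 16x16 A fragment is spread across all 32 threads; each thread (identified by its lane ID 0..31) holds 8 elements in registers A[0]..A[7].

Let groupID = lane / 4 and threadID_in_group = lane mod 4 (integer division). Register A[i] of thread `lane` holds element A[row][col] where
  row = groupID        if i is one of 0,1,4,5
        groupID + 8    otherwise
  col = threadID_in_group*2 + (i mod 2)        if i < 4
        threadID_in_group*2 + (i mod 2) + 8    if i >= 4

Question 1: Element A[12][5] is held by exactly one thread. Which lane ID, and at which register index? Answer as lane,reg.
18,3

r=12⇒gr=4,Rb=1  c=5⇒Cb=0,th=2,odd=1
L=4*4+2=18  i=0*4+1*2+1=3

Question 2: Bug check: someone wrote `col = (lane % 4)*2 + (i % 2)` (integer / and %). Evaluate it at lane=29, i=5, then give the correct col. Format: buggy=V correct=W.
buggy=3 correct=11

`(lane % 4)*2 + (i % 2)`[29,5]⇒3
29: gr=7,th=1
[5] (7+0,1*2+1+8) = (7,11)
col: 3 vs 11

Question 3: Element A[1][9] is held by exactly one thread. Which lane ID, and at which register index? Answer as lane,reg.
4,5

r: 1->gid=1,r8=0  c: 9->c8=1,tid=0,i&1=1
L=1*4+0=4  i=1*4+0*2+1=5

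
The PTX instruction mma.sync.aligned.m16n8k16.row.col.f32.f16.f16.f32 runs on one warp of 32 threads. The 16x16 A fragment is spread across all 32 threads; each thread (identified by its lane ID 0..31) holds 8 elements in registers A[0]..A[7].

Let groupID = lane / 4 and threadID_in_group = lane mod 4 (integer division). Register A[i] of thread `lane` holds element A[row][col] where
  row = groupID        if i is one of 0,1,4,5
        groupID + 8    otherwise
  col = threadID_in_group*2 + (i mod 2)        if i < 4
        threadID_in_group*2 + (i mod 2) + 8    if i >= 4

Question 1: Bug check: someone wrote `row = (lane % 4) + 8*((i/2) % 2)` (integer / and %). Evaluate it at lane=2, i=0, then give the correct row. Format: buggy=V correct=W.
`(lane % 4) + 8*((i/2) % 2)`[2,0]→2
2: G=0,T=2
[0] (0+0,2*2+0+0) = (0,4)
row: 2 vs 0

buggy=2 correct=0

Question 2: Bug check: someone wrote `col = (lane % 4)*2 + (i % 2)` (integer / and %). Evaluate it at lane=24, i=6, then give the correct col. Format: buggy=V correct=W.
`(lane % 4)*2 + (i % 2)`[24,6]⇒0
lane 24⇒24/4=6, 24 mod 4=0
i=6  r:6+8⇒14  c:2·0+0+8⇒8
col: 0 vs 8

buggy=0 correct=8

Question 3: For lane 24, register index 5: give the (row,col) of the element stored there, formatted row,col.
6,9

lane 24→24/4=6, 24 mod 4=0
i=5  r:6+0→6  c:2·0+1+8→9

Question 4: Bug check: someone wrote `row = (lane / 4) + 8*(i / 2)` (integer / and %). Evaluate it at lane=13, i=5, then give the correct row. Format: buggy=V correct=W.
buggy=19 correct=3

`(lane / 4) + 8*(i / 2)`[13,5]→19
L=13→G=13>>2=3, T=13&3=1
[5]→row 3+0=3  col 1·2+1+8=11
row: 19 vs 3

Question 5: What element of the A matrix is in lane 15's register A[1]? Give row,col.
L=15⇒gr=15>>2=3, th=15&3=3
[1]⇒row 3+0=3  col 3·2+1+0=7

3,7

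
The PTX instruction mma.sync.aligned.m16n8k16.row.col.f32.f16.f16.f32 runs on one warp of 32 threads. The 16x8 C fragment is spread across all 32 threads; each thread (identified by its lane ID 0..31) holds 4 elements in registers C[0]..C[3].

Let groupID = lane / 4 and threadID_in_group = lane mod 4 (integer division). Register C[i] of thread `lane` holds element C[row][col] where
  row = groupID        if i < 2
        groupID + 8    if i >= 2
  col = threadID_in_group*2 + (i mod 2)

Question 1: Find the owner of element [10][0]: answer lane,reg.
r=10⇒gr=2,Rb=1  c=0⇒th=0,odd=0
L=2*4+0=8  i=1*2+0=2

8,2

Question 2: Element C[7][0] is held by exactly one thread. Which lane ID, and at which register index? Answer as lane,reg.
r=7→G=7,rhi=0  c=0→T=0,p=0
L=7*4+0=28  i=0*2+0=0

28,0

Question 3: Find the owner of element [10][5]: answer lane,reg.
r=10→G=2,rhi=1  c=5→T=2,p=1
L=2*4+2=10  i=1*2+1=3

10,3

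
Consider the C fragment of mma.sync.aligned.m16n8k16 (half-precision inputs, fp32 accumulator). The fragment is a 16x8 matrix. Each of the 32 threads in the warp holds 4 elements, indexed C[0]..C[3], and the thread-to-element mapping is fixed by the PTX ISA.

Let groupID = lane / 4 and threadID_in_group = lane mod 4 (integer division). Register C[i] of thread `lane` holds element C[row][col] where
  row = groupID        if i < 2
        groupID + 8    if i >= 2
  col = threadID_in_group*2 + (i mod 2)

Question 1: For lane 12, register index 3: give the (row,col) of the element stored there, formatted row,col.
11,1

lane 12⇒12/4=3, 12 mod 4=0
i=3  r:3+8⇒11  c:2·0+1⇒1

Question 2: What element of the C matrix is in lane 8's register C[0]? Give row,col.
2,0

8: G=2,T=0
[0] (2+0,0*2+0) = (2,0)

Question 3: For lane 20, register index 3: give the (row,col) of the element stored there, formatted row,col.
lane 20: gid=5 (20/4), tid=0 (20%4)
i=3: r=5+8=13, c=0*2+1=1

13,1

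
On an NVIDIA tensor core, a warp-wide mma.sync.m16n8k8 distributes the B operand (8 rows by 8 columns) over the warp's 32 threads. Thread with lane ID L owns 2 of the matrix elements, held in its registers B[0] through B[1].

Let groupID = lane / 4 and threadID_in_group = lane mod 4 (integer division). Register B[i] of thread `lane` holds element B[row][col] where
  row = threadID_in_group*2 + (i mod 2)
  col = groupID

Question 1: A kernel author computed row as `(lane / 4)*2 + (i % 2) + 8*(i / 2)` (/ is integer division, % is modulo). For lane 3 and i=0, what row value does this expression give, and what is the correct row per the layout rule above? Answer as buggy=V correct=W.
buggy=0 correct=6

`(lane / 4)*2 + (i % 2) + 8*(i / 2)`[3,0]→0
lane 3→3/4=0, 3 mod 4=3
i=0  r:2·3+0→6  c:0
row: 0 vs 6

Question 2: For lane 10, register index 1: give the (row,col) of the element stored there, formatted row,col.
5,2

lane 10=>10/4=2, 10 mod 4=2
i=1  r:2·2+1=>5  c:2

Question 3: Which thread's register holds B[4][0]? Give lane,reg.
2,0

c=0->g=0  r=4->t=2,b0=0
L=0*4+2=2  i=0=0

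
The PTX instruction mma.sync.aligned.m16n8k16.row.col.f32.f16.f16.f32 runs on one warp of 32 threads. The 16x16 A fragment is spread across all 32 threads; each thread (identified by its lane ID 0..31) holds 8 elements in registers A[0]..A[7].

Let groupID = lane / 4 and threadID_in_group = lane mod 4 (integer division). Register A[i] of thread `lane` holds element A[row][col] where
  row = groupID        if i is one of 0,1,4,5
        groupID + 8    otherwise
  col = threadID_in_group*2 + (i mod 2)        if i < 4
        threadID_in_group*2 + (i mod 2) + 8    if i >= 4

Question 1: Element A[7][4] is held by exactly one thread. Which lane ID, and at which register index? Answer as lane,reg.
30,0

r=7⇒gr=7,Rb=0  c=4⇒Cb=0,th=2,odd=0
L=7*4+2=30  i=0*4+0*2+0=0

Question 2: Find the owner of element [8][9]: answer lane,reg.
r:8=>grp=0,rB=1  c:9=>cB=1,tig=0,lo=1
L=0*4+0=0  i=1*4+1*2+1=7

0,7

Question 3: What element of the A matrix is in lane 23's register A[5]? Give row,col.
5,15

lane 23: gid=5 (23/4), tid=3 (23%4)
i=5: r=5+0=5, c=3*2+1+8=15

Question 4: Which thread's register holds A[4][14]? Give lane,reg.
19,4

r: 4->gid=4,r8=0  c: 14->c8=1,tid=3,i&1=0
L=4*4+3=19  i=1*4+0*2+0=4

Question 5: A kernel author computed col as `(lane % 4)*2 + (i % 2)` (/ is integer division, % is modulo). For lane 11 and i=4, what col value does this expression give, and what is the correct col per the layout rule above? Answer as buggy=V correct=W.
buggy=6 correct=14

`(lane % 4)*2 + (i % 2)`[11,4]->6
lane 11: g=2 (11/4), t=3 (11%4)
i=4: r=2+0=2, c=3*2+0+8=14
col: 6 vs 14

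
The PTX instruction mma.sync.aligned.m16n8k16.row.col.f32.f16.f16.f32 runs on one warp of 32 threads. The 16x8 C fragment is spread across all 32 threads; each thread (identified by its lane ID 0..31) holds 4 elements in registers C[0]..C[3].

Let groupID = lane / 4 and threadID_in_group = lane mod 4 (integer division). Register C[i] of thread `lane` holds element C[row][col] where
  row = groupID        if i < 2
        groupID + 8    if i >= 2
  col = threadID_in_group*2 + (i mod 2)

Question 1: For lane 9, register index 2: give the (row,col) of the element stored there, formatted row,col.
10,2

9: gid=2,tid=1
[2] (2+8,1*2+0) = (10,2)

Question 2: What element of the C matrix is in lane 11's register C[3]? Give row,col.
lane 11->11/4=2, 11 mod 4=3
i=3  r:2+8->10  c:2·3+1->7

10,7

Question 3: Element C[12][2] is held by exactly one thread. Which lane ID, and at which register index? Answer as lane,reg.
17,2

r=12⇒gr=4,Rb=1  c=2⇒th=1,odd=0
L=4*4+1=17  i=1*2+0=2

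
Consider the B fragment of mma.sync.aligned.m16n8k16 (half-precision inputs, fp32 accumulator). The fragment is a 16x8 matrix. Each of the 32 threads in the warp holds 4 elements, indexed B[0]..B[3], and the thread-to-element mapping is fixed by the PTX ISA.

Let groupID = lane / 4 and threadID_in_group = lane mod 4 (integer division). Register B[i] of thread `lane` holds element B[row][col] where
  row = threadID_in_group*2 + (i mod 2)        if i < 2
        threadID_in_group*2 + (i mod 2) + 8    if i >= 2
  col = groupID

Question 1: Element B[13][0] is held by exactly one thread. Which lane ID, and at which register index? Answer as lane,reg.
c=0->g=0  r=13->rb=1,t=2,b0=1
L=0*4+2=2  i=1*2+1=3

2,3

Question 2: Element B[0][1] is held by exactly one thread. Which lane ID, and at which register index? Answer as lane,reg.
4,0

c=1⇒gr=1  r=0⇒Rb=0,th=0,odd=0
L=1*4+0=4  i=0*2+0=0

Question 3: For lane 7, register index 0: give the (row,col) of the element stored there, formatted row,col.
7: grp=1,tig=3
[0] (3*2+0+0,1) = (6,1)

6,1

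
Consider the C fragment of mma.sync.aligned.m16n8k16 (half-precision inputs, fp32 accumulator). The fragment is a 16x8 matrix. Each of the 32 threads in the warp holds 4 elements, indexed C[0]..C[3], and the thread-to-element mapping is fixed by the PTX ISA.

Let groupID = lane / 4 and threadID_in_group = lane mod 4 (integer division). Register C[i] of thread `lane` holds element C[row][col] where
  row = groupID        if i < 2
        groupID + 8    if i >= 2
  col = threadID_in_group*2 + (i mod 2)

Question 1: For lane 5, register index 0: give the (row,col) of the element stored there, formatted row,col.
lane 5: g=1 (5/4), t=1 (5%4)
i=0: r=1+0=1, c=1*2+0=2

1,2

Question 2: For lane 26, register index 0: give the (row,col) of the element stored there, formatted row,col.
6,4

lane 26: g=6 (26/4), t=2 (26%4)
i=0: r=6+0=6, c=2*2+0=4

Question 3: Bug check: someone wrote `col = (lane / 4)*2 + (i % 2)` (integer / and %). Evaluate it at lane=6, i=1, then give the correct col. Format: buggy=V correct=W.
`(lane / 4)*2 + (i % 2)`[6,1]->3
lane 6: gid=1 (6/4), tid=2 (6%4)
i=1: r=1+0=1, c=2*2+1=5
col: 3 vs 5

buggy=3 correct=5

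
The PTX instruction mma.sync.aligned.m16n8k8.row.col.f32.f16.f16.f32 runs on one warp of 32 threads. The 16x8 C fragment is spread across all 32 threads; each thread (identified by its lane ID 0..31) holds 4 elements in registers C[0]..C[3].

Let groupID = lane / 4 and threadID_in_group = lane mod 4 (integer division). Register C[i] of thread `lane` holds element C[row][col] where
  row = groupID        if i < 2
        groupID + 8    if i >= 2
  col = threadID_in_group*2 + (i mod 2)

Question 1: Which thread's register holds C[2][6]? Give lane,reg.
r=2→G=2,rhi=0  c=6→T=3,p=0
L=2*4+3=11  i=0*2+0=0

11,0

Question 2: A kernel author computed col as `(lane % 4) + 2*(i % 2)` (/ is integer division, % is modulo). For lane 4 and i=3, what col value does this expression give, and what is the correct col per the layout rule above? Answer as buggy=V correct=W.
buggy=2 correct=1

`(lane % 4) + 2*(i % 2)`[4,3]->2
lane 4: g=1 (4/4), t=0 (4%4)
i=3: r=1+8=9, c=0*2+1=1
col: 2 vs 1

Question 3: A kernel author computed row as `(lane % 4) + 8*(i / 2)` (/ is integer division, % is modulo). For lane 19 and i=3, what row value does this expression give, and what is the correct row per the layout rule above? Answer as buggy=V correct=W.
buggy=11 correct=12

`(lane % 4) + 8*(i / 2)`[19,3]→11
lane 19: G=4 (19/4), T=3 (19%4)
i=3: r=4+8=12, c=3*2+1=7
row: 11 vs 12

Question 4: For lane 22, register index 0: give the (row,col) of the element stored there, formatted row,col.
L=22->g=22>>2=5, t=22&3=2
[0]->row 5+0=5  col 2·2+0=4

5,4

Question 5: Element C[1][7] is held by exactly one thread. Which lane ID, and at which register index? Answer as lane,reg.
7,1

r=1⇒gr=1,Rb=0  c=7⇒th=3,odd=1
L=1*4+3=7  i=0*2+1=1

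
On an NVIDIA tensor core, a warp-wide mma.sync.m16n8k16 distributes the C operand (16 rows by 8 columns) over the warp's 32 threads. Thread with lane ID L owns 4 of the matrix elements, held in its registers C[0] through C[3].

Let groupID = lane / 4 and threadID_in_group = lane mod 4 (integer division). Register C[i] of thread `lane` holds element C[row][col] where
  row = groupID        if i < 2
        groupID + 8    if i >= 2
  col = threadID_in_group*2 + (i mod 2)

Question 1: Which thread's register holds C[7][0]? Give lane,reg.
r: 7->gid=7,r8=0  c: 0->tid=0,i&1=0
L=7*4+0=28  i=0*2+0=0

28,0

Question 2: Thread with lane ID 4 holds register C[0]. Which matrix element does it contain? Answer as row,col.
4: g=1,t=0
[0] (1+0,0*2+0) = (1,0)

1,0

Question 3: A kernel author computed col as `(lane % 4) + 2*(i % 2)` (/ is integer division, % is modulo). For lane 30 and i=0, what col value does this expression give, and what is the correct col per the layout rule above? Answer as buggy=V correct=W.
buggy=2 correct=4

`(lane % 4) + 2*(i % 2)`[30,0]⇒2
30: gr=7,th=2
[0] (7+0,2*2+0) = (7,4)
col: 2 vs 4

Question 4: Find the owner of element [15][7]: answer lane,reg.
r=15->g=7,rb=1  c=7->t=3,b0=1
L=7*4+3=31  i=1*2+1=3

31,3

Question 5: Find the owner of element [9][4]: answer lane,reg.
r:9=>grp=1,rB=1  c:4=>tig=2,lo=0
L=1*4+2=6  i=1*2+0=2

6,2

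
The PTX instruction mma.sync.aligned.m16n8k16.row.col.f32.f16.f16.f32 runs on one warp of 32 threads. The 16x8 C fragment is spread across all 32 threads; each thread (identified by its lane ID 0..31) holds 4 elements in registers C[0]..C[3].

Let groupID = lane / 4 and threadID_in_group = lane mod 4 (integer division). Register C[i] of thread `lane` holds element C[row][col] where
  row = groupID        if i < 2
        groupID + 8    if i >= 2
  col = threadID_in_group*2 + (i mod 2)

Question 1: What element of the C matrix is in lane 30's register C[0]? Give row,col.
7,4

30: G=7,T=2
[0] (7+0,2*2+0) = (7,4)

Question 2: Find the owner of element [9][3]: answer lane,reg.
r=9⇒gr=1,Rb=1  c=3⇒th=1,odd=1
L=1*4+1=5  i=1*2+1=3

5,3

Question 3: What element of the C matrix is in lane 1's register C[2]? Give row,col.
8,2

lane 1: g=0 (1/4), t=1 (1%4)
i=2: r=0+8=8, c=1*2+0=2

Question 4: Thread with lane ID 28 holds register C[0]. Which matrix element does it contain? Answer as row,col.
7,0

28: gr=7,th=0
[0] (7+0,0*2+0) = (7,0)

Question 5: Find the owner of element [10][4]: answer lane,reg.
r=10→G=2,rhi=1  c=4→T=2,p=0
L=2*4+2=10  i=1*2+0=2

10,2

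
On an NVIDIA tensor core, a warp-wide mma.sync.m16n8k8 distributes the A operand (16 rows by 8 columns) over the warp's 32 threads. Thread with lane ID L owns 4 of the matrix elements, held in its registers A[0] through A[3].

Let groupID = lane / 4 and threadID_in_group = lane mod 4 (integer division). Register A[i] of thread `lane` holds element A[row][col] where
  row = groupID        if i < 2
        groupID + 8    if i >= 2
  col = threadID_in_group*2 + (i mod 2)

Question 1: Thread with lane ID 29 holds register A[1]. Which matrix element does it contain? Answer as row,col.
lane 29->29/4=7, 29 mod 4=1
i=1  r:7+0->7  c:2·1+1->3

7,3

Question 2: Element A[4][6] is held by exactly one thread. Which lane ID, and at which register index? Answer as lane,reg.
r:4=>grp=4,rB=0  c:6=>tig=3,lo=0
L=4*4+3=19  i=0*2+0=0

19,0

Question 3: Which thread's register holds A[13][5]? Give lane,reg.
22,3

r: 13->gid=5,r8=1  c: 5->tid=2,i&1=1
L=5*4+2=22  i=1*2+1=3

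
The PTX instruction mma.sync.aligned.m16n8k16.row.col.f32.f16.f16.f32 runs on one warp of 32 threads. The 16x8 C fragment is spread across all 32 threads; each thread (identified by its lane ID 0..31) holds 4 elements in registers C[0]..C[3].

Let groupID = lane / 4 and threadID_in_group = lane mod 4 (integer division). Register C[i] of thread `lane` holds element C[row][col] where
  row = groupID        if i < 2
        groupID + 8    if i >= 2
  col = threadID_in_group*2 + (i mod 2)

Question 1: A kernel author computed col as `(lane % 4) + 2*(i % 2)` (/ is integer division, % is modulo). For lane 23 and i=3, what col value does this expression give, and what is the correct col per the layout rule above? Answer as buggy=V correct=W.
buggy=5 correct=7

`(lane % 4) + 2*(i % 2)`[23,3]→5
L=23→G=23>>2=5, T=23&3=3
[3]→row 5+8=13  col 3·2+1=7
col: 5 vs 7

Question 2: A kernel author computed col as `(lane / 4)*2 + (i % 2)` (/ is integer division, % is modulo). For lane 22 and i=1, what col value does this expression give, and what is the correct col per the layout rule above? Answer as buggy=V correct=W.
buggy=11 correct=5

`(lane / 4)*2 + (i % 2)`[22,1]->11
L=22->gid=22>>2=5, tid=22&3=2
[1]->row 5+0=5  col 2·2+1=5
col: 11 vs 5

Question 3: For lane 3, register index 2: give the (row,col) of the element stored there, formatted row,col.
8,6

lane 3->3/4=0, 3 mod 4=3
i=2  r:0+8->8  c:2·3+0->6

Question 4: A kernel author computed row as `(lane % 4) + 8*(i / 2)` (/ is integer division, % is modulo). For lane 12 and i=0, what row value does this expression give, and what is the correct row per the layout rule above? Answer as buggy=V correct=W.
buggy=0 correct=3

`(lane % 4) + 8*(i / 2)`[12,0]=>0
lane 12=>12/4=3, 12 mod 4=0
i=0  r:3+0=>3  c:2·0+0=>0
row: 0 vs 3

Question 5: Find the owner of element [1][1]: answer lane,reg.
r:1=>grp=1,rB=0  c:1=>tig=0,lo=1
L=1*4+0=4  i=0*2+1=1

4,1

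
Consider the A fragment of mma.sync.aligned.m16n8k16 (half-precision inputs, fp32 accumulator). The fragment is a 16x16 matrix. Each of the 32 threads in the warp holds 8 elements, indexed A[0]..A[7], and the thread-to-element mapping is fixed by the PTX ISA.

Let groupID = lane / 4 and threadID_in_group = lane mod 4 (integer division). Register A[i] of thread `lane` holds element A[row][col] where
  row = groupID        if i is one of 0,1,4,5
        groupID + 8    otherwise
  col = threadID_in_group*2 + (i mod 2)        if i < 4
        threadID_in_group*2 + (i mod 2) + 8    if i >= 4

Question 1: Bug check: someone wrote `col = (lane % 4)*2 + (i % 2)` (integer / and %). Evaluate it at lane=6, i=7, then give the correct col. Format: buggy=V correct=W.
buggy=5 correct=13

`(lane % 4)*2 + (i % 2)`[6,7]=>5
L=6=>grp=6>>2=1, tig=6&3=2
[7]=>row 1+8=9  col 2·2+1+8=13
col: 5 vs 13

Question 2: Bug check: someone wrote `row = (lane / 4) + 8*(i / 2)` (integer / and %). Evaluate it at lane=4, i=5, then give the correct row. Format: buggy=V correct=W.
`(lane / 4) + 8*(i / 2)`[4,5]=>17
L=4=>grp=4>>2=1, tig=4&3=0
[5]=>row 1+0=1  col 0·2+1+8=9
row: 17 vs 1

buggy=17 correct=1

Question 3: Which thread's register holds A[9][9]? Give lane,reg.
r=9→G=1,rhi=1  c=9→chi=1,T=0,p=1
L=1*4+0=4  i=1*4+1*2+1=7

4,7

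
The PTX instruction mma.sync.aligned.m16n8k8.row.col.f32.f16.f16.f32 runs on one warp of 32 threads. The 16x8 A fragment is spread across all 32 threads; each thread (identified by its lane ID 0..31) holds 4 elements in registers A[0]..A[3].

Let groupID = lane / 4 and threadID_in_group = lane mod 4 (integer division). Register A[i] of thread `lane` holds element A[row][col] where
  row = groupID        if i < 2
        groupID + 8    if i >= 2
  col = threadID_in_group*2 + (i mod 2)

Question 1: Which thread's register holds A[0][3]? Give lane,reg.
r: 0->gid=0,r8=0  c: 3->tid=1,i&1=1
L=0*4+1=1  i=0*2+1=1

1,1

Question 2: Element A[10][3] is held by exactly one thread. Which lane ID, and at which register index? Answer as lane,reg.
r=10->g=2,rb=1  c=3->t=1,b0=1
L=2*4+1=9  i=1*2+1=3

9,3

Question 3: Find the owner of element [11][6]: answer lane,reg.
r=11→G=3,rhi=1  c=6→T=3,p=0
L=3*4+3=15  i=1*2+0=2

15,2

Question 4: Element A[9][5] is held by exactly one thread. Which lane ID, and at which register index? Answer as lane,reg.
6,3

r:9=>grp=1,rB=1  c:5=>tig=2,lo=1
L=1*4+2=6  i=1*2+1=3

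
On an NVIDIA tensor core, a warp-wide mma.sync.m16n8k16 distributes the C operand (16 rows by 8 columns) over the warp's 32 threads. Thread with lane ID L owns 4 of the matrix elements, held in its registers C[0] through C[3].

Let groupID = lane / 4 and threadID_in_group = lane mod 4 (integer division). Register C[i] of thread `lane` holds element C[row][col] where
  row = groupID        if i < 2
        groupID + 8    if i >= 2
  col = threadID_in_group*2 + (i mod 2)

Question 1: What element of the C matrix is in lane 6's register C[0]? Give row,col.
1,4

lane 6→6/4=1, 6 mod 4=2
i=0  r:1+0→1  c:2·2+0→4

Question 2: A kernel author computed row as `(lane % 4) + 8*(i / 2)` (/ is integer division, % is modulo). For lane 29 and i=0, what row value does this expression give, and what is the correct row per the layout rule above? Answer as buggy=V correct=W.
buggy=1 correct=7

`(lane % 4) + 8*(i / 2)`[29,0]->1
lane 29: g=7 (29/4), t=1 (29%4)
i=0: r=7+0=7, c=1*2+0=2
row: 1 vs 7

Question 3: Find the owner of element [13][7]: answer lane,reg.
r=13->g=5,rb=1  c=7->t=3,b0=1
L=5*4+3=23  i=1*2+1=3

23,3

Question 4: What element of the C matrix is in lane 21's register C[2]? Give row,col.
13,2

lane 21->21/4=5, 21 mod 4=1
i=2  r:5+8->13  c:2·1+0->2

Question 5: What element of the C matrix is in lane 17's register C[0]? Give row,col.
17: g=4,t=1
[0] (4+0,1*2+0) = (4,2)

4,2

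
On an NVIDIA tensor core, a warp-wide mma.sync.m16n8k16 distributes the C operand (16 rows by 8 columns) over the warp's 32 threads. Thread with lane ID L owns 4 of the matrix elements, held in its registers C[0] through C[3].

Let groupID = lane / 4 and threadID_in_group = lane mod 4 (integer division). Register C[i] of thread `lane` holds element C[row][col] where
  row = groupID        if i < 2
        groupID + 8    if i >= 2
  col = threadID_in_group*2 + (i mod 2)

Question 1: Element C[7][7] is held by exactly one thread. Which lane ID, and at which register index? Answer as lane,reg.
31,1

r:7=>grp=7,rB=0  c:7=>tig=3,lo=1
L=7*4+3=31  i=0*2+1=1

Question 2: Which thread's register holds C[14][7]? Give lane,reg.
r:14=>grp=6,rB=1  c:7=>tig=3,lo=1
L=6*4+3=27  i=1*2+1=3

27,3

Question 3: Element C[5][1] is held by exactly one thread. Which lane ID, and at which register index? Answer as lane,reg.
20,1

r=5→G=5,rhi=0  c=1→T=0,p=1
L=5*4+0=20  i=0*2+1=1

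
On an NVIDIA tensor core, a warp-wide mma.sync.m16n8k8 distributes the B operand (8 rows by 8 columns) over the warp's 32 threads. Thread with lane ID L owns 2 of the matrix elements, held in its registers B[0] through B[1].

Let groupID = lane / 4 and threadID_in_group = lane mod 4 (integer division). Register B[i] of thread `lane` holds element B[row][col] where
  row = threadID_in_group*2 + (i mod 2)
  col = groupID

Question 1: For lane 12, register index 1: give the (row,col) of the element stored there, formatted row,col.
1,3

lane 12: gid=3 (12/4), tid=0 (12%4)
i=1: r=0*2+1=1, c=gid=3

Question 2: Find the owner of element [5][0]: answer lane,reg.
2,1

c:0=>grp=0  r:5=>tig=2,lo=1
L=0*4+2=2  i=1=1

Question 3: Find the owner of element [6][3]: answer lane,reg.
c:3=>grp=3  r:6=>tig=3,lo=0
L=3*4+3=15  i=0=0

15,0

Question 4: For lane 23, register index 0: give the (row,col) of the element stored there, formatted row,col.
6,5

L=23->gid=23>>2=5, tid=23&3=3
[0]->row 3·2+0=6  col gid=5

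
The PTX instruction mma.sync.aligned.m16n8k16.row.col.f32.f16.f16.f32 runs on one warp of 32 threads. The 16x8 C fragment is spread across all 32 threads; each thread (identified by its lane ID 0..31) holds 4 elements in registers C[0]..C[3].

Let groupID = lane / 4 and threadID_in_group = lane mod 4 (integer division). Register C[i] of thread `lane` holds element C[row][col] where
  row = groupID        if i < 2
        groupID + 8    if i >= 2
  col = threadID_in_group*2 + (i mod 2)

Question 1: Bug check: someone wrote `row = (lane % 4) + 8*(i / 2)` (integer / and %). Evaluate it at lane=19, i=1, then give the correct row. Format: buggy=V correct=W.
`(lane % 4) + 8*(i / 2)`[19,1]=>3
19: grp=4,tig=3
[1] (4+0,3*2+1) = (4,7)
row: 3 vs 4

buggy=3 correct=4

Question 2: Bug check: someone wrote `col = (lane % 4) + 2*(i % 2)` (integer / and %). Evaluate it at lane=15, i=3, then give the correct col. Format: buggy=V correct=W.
buggy=5 correct=7

`(lane % 4) + 2*(i % 2)`[15,3]→5
L=15→G=15>>2=3, T=15&3=3
[3]→row 3+8=11  col 3·2+1=7
col: 5 vs 7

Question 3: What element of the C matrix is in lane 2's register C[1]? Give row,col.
2: gid=0,tid=2
[1] (0+0,2*2+1) = (0,5)

0,5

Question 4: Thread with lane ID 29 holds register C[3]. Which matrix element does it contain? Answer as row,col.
lane 29: gid=7 (29/4), tid=1 (29%4)
i=3: r=7+8=15, c=1*2+1=3

15,3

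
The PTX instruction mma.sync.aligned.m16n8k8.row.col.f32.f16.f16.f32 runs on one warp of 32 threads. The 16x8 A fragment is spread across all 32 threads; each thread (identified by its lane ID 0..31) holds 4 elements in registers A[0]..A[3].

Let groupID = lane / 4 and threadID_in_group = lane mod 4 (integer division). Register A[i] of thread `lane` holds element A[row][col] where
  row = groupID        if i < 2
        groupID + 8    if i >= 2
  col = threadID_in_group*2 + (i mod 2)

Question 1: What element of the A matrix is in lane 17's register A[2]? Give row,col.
lane 17⇒17/4=4, 17 mod 4=1
i=2  r:4+8⇒12  c:2·1+0⇒2

12,2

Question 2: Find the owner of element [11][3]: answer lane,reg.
r=11→G=3,rhi=1  c=3→T=1,p=1
L=3*4+1=13  i=1*2+1=3

13,3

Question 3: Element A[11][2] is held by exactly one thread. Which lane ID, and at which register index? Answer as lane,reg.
r=11->g=3,rb=1  c=2->t=1,b0=0
L=3*4+1=13  i=1*2+0=2

13,2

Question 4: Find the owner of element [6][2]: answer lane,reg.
r:6=>grp=6,rB=0  c:2=>tig=1,lo=0
L=6*4+1=25  i=0*2+0=0

25,0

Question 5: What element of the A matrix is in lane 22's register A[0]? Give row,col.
L=22->g=22>>2=5, t=22&3=2
[0]->row 5+0=5  col 2·2+0=4

5,4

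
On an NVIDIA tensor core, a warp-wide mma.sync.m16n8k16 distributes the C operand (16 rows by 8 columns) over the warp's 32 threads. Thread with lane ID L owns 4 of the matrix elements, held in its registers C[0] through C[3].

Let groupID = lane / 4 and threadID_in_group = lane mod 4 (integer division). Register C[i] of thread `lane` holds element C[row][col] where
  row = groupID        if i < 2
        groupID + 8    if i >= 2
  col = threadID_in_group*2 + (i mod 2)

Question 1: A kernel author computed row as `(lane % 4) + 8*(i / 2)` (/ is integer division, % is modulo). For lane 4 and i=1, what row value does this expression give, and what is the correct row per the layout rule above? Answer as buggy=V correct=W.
`(lane % 4) + 8*(i / 2)`[4,1]->0
L=4->g=4>>2=1, t=4&3=0
[1]->row 1+0=1  col 0·2+1=1
row: 0 vs 1

buggy=0 correct=1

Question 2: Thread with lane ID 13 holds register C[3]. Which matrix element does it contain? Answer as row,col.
11,3

lane 13=>13/4=3, 13 mod 4=1
i=3  r:3+8=>11  c:2·1+1=>3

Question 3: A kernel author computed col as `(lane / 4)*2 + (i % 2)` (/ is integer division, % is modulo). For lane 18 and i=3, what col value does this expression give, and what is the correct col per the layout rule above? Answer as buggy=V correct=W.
`(lane / 4)*2 + (i % 2)`[18,3]->9
18: g=4,t=2
[3] (4+8,2*2+1) = (12,5)
col: 9 vs 5

buggy=9 correct=5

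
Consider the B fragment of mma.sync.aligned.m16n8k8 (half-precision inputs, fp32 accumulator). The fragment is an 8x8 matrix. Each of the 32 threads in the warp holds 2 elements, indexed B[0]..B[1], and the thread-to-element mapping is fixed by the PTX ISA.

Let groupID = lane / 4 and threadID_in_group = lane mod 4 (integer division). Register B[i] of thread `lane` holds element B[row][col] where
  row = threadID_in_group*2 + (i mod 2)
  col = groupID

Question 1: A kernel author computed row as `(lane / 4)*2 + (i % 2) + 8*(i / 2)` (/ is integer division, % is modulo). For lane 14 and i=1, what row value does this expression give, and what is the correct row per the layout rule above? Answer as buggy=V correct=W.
buggy=7 correct=5

`(lane / 4)*2 + (i % 2) + 8*(i / 2)`[14,1]=>7
14: grp=3,tig=2
[1] (2*2+1,3) = (5,3)
row: 7 vs 5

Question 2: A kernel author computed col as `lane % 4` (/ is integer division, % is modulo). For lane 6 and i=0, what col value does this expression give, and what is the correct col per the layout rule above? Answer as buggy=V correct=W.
buggy=2 correct=1

`lane % 4`[6,0]⇒2
L=6⇒gr=6>>2=1, th=6&3=2
[0]⇒row 2·2+0=4  col gr=1
col: 2 vs 1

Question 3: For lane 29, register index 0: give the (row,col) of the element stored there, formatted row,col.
lane 29->29/4=7, 29 mod 4=1
i=0  r:2·1+0->2  c:7

2,7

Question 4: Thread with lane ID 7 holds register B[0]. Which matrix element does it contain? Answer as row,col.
L=7->gid=7>>2=1, tid=7&3=3
[0]->row 3·2+0=6  col gid=1

6,1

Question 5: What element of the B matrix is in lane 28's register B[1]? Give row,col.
1,7

lane 28⇒28/4=7, 28 mod 4=0
i=1  r:2·0+1⇒1  c:7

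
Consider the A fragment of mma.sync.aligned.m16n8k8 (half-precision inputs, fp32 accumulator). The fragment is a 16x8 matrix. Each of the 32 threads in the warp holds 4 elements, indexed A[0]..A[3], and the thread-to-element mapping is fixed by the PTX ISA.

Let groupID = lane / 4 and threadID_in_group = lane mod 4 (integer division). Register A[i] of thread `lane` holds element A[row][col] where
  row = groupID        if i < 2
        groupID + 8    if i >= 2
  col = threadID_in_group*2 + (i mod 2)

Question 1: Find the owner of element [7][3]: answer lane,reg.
r: 7->gid=7,r8=0  c: 3->tid=1,i&1=1
L=7*4+1=29  i=0*2+1=1

29,1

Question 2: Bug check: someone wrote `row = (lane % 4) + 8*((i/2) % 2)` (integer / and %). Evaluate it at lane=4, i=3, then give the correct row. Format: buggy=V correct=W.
buggy=8 correct=9

`(lane % 4) + 8*((i/2) % 2)`[4,3]->8
lane 4->4/4=1, 4 mod 4=0
i=3  r:1+8->9  c:2·0+1->1
row: 8 vs 9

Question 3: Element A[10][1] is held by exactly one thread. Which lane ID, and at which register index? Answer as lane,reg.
8,3

r=10⇒gr=2,Rb=1  c=1⇒th=0,odd=1
L=2*4+0=8  i=1*2+1=3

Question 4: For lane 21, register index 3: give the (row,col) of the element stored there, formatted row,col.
13,3

L=21⇒gr=21>>2=5, th=21&3=1
[3]⇒row 5+8=13  col 1·2+1=3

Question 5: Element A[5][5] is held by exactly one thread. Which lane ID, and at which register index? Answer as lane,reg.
r=5->g=5,rb=0  c=5->t=2,b0=1
L=5*4+2=22  i=0*2+1=1

22,1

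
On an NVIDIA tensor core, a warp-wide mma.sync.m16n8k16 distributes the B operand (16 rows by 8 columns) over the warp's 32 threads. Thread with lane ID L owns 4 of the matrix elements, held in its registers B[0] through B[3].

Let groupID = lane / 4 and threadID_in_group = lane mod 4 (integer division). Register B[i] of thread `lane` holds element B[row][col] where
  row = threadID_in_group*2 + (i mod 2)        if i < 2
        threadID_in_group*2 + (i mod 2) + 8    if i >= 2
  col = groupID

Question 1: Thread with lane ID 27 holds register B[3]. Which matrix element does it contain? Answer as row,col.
15,6

L=27=>grp=27>>2=6, tig=27&3=3
[3]=>row 3·2+1+8=15  col grp=6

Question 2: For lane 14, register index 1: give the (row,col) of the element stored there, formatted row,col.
5,3

14: G=3,T=2
[1] (2*2+1+0,3) = (5,3)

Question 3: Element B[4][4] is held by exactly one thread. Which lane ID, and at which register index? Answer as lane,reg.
18,0

c=4->g=4  r=4->rb=0,t=2,b0=0
L=4*4+2=18  i=0*2+0=0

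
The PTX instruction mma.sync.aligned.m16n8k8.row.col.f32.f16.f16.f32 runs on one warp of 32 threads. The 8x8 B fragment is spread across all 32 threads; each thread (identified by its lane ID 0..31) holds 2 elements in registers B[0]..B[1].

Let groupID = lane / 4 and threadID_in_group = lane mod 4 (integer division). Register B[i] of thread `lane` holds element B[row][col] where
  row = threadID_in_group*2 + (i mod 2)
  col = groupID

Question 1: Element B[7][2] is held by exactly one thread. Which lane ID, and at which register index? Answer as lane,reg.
11,1

c=2->g=2  r=7->t=3,b0=1
L=2*4+3=11  i=1=1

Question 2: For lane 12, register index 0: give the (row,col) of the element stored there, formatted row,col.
L=12->g=12>>2=3, t=12&3=0
[0]->row 0·2+0=0  col g=3

0,3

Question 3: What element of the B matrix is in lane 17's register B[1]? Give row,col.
3,4

lane 17: G=4 (17/4), T=1 (17%4)
i=1: r=1*2+1=3, c=G=4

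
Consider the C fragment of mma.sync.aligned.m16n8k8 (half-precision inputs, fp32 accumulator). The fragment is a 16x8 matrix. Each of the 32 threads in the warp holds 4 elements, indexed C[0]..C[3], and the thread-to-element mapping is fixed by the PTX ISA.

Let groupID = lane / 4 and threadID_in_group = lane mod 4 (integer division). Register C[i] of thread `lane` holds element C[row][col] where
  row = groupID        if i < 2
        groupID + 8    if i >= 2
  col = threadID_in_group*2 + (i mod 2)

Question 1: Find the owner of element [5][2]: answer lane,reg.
r=5→G=5,rhi=0  c=2→T=1,p=0
L=5*4+1=21  i=0*2+0=0

21,0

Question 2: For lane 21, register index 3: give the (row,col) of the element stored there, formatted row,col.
13,3

lane 21: gid=5 (21/4), tid=1 (21%4)
i=3: r=5+8=13, c=1*2+1=3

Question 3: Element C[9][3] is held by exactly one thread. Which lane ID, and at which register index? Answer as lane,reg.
r=9->g=1,rb=1  c=3->t=1,b0=1
L=1*4+1=5  i=1*2+1=3

5,3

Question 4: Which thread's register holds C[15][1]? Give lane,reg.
28,3

r=15⇒gr=7,Rb=1  c=1⇒th=0,odd=1
L=7*4+0=28  i=1*2+1=3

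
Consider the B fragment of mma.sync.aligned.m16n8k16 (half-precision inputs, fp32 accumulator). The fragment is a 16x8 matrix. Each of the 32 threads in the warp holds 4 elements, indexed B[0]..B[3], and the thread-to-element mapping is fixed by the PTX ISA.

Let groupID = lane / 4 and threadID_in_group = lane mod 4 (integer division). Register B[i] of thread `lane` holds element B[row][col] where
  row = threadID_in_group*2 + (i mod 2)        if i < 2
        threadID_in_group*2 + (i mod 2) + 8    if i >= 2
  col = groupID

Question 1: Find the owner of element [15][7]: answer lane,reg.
c=7->g=7  r=15->rb=1,t=3,b0=1
L=7*4+3=31  i=1*2+1=3

31,3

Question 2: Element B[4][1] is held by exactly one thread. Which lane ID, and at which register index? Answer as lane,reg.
6,0

c:1=>grp=1  r:4=>rB=0,tig=2,lo=0
L=1*4+2=6  i=0*2+0=0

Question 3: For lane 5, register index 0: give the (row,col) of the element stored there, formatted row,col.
2,1

L=5→G=5>>2=1, T=5&3=1
[0]→row 1·2+0+0=2  col G=1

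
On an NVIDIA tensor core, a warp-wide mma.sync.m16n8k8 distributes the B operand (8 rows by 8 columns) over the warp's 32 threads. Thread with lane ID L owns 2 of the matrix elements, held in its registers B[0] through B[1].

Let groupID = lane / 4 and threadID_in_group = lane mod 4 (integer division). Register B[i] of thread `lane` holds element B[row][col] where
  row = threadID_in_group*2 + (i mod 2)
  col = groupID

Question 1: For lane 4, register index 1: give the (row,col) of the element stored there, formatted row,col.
1,1

L=4->g=4>>2=1, t=4&3=0
[1]->row 0·2+1=1  col g=1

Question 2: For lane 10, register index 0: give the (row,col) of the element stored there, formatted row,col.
10: g=2,t=2
[0] (2*2+0,2) = (4,2)

4,2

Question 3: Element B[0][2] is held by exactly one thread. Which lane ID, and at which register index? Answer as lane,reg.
8,0

c:2=>grp=2  r:0=>tig=0,lo=0
L=2*4+0=8  i=0=0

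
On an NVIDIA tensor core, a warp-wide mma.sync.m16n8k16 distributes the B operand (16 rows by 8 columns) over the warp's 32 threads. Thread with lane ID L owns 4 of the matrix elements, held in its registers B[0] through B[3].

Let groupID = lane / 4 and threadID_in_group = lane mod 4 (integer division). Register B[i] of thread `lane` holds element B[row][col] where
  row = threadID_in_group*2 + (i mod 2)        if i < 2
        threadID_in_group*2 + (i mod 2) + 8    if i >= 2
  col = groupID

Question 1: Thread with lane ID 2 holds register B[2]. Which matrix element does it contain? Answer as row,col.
lane 2: g=0 (2/4), t=2 (2%4)
i=2: r=2*2+0+8=12, c=g=0

12,0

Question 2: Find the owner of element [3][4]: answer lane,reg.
c=4⇒gr=4  r=3⇒Rb=0,th=1,odd=1
L=4*4+1=17  i=0*2+1=1

17,1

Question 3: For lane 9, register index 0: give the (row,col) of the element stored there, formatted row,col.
lane 9=>9/4=2, 9 mod 4=1
i=0  r:2·1+0+0=>2  c:2

2,2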